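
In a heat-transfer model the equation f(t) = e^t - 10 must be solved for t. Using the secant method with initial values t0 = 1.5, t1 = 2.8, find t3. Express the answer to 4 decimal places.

2.2550

f(1.5) = -5.518311, f(2.8) = 6.444647
t2 = 2.800000 − 6.444647·(2.800000 − 1.500000) / (6.444647 − (-5.518311)) = 2.800000 − (8.378041)/(11.962958) = 2.099668
f(2.099668) = -1.836540
t3 = 2.099668 − (-1.836540)·(2.099668 − 2.800000) / (-1.836540 − 6.444647) = 2.099668 − (1.286187)/(-8.281187) = 2.254983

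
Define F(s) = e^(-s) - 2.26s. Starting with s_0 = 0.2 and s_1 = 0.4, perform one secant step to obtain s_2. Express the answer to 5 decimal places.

F(0.2) = 0.3667308, F(0.4) = -0.2336800
s_2 = 0.4000000 − (-0.2336800)·(0.4000000 − 0.2000000) / (-0.2336800 − 0.3667308) = 0.4000000 − (-0.0467360)/(-0.6004107) = 0.3221600

0.32216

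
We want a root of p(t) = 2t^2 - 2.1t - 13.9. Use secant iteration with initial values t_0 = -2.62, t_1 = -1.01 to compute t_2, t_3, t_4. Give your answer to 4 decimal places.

p(-2.62) = 5.330800, p(-1.01) = -9.738800
t_2 = -1.010000 − (-9.738800)·(-1.010000 − (-2.620000)) / (-9.738800 − 5.330800) = -1.010000 − (-15.679468)/(-15.069600) = -2.050470
p(-2.050470) = -1.185158
t_3 = -2.050470 − (-1.185158)·(-2.050470 − (-1.010000)) / (-1.185158 − (-9.738800)) = -2.050470 − (1.233121)/(8.553642) = -2.194633
p(-2.194633) = 0.341561
t_4 = -2.194633 − 0.341561·(-2.194633 − (-2.050470)) / (0.341561 − (-1.185158)) = -2.194633 − (-0.049241)/(1.526719) = -2.162381

-2.0505, -2.1946, -2.1624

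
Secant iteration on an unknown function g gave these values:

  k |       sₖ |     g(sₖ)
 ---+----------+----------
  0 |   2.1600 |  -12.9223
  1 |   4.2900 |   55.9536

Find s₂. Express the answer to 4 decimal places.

s₂ = 4.2900 − 55.9536·(4.2900 − 2.1600) / (55.9536 − (-12.9223))
   = 4.2900 − (119.181168)/(68.875900) = 2.559625

2.5596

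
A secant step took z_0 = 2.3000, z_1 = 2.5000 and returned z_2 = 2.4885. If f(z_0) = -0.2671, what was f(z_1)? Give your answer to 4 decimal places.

0.0163

The secant line through (2.3000, -0.2671) and (2.5000, f(z_1)) crosses zero at z_2 = 2.4885.
So (2.3000, -0.2671), (2.5000, f(z_1)), (2.4885, 0) are collinear:
f(z_1) = -0.2671 · (2.5000 − 2.4885) / (2.3000 − 2.4885) = -0.2671 · (0.011500)/(-0.188500) = 0.016295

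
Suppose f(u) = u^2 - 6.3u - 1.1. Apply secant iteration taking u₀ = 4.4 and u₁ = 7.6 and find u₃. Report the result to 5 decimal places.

f(4.4) = -9.4600000, f(7.6) = 8.7800000
u₂ = 7.6000000 − 8.7800000·(7.6000000 − 4.4000000) / (8.7800000 − (-9.4600000)) = 7.6000000 − (28.0960000)/(18.2400000) = 6.0596491
f(6.0596491) = -2.5564420
u₃ = 6.0596491 − (-2.5564420)·(6.0596491 − 7.6000000) / (-2.5564420 − 8.7800000) = 6.0596491 − (3.9378176)/(-11.3364420) = 6.4070083

6.40701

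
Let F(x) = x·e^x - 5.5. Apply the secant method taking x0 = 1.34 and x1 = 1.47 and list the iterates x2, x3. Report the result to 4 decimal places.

1.3790, 1.3814

F(1.34) = -0.382482, F(1.47) = 0.893376
x2 = 1.470000 − 0.893376·(1.470000 − 1.340000) / (0.893376 − (-0.382482)) = 1.470000 − (0.116139)/(1.275857) = 1.378972
F(1.378972) = -0.024354
x3 = 1.378972 − (-0.024354)·(1.378972 − 1.470000) / (-0.024354 − 0.893376) = 1.378972 − (0.002217)/(-0.917730) = 1.381388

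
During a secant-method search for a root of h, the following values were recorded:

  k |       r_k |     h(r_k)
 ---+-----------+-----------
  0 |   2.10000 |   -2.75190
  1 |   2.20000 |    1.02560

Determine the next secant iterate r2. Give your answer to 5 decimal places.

r2 = 2.20000 − 1.02560·(2.20000 − 2.10000) / (1.02560 − (-2.75190))
   = 2.20000 − (0.1025600)/(3.7775000) = 2.1728498

2.17285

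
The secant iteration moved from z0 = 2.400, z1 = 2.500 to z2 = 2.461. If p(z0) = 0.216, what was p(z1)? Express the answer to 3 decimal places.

The secant line through (2.400, 0.216) and (2.500, p(z1)) crosses zero at z2 = 2.461.
So (2.400, 0.216), (2.500, p(z1)), (2.461, 0) are collinear:
p(z1) = 0.216 · (2.500 − 2.461) / (2.400 − 2.461) = 0.216 · (0.03900)/(-0.06100) = -0.13810

-0.138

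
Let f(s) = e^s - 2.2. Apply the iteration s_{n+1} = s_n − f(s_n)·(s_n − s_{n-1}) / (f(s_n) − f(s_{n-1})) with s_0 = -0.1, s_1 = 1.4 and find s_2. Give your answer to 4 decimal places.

f(-0.1) = -1.295163, f(1.4) = 1.855200
s_2 = 1.400000 − 1.855200·(1.400000 − (-0.100000)) / (1.855200 − (-1.295163)) = 1.400000 − (2.782800)/(3.150363) = 0.516673

0.5167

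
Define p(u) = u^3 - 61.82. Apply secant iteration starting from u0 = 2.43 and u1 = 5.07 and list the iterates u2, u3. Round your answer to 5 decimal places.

p(2.43) = -47.4710930, p(5.07) = 68.5038430
u2 = 5.0700000 − 68.5038430·(5.0700000 − 2.4300000) / (68.5038430 − (-47.4710930)) = 5.0700000 − (180.8501455)/(115.9749360) = 3.5106101
p(3.5106101) = -18.5538961
u3 = 3.5106101 − (-18.5538961)·(3.5106101 − 5.0700000) / (-18.5538961 − 68.5038430) = 3.5106101 − (28.9327585)/(-87.0577391) = 3.8429500

3.51061, 3.84295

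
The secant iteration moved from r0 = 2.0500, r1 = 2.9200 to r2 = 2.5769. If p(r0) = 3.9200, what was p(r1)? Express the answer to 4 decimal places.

-2.5526

The secant line through (2.0500, 3.9200) and (2.9200, p(r1)) crosses zero at r2 = 2.5769.
So (2.0500, 3.9200), (2.9200, p(r1)), (2.5769, 0) are collinear:
p(r1) = 3.9200 · (2.9200 − 2.5769) / (2.0500 − 2.5769) = 3.9200 · (0.343100)/(-0.526900) = -2.552575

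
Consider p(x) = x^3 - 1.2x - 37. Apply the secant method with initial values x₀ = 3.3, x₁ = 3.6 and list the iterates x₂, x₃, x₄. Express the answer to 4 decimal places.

3.4455, 3.4519, 3.4522

p(3.3) = -5.023000, p(3.6) = 5.336000
x₂ = 3.600000 − 5.336000·(3.600000 − 3.300000) / (5.336000 − (-5.023000)) = 3.600000 − (1.600800)/(10.359000) = 3.445468
p(3.445468) = -0.232561
x₃ = 3.445468 − (-0.232561)·(3.445468 − 3.600000) / (-0.232561 − 5.336000) = 3.445468 − (0.035938)/(-5.568561) = 3.451921
p(3.451921) = -0.010032
x₄ = 3.451921 − (-0.010032)·(3.451921 − 3.445468) / (-0.010032 − (-0.232561)) = 3.451921 − (-0.000065)/(0.222529) = 3.452212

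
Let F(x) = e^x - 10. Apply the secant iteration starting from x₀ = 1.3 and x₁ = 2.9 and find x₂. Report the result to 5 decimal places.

F(1.3) = -6.3307033, F(2.9) = 8.1741454
x₂ = 2.9000000 − 8.1741454·(2.9000000 − 1.3000000) / (8.1741454 − (-6.3307033)) = 2.9000000 − (13.0786326)/(14.5048487) = 1.9983269

1.99833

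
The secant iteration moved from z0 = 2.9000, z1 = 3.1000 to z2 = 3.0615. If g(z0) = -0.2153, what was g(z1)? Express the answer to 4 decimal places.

0.0513

The secant line through (2.9000, -0.2153) and (3.1000, g(z1)) crosses zero at z2 = 3.0615.
So (2.9000, -0.2153), (3.1000, g(z1)), (3.0615, 0) are collinear:
g(z1) = -0.2153 · (3.1000 − 3.0615) / (2.9000 − 3.0615) = -0.2153 · (0.038500)/(-0.161500) = 0.051325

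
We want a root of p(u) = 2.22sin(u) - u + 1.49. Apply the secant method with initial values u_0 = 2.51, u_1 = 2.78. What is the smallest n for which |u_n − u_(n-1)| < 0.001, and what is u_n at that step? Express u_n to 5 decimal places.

n = 4, u_n = 2.61183

p(2.51) = 0.2907566, p(2.78) = -0.5046432
u_2 = 2.7800000 − (-0.5046432)·(0.2700000)/(-0.7953998) = 2.6086979;  |Δ| = 0.1713021
p(2.6086979) = 0.0091261
u_3 = 2.6086979 − 0.0091261·(-0.1713021)/(0.5137693) = 2.6117407;  |Δ| = 0.0030428
p(2.6117407) = 0.0002596
u_4 = 2.6117407 − 0.0002596·(0.0030428)/(-0.0088665) = 2.6118298;  |Δ| = 0.0000891
|u_4 − u_3| = 0.0000891 < 0.001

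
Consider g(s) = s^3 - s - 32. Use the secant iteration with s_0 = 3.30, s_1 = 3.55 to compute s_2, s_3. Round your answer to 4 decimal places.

3.2814, 3.2799

g(3.30) = 0.637000, g(3.55) = 9.188875
s_2 = 3.550000 − 9.188875·(3.550000 − 3.300000) / (9.188875 − 0.637000) = 3.550000 − (2.297219)/(8.551875) = 3.281378
g(3.281378) = 0.050679
s_3 = 3.281378 − 0.050679·(3.281378 − 3.550000) / (0.050679 − 9.188875) = 3.281378 − (-0.013613)/(-9.138196) = 3.279889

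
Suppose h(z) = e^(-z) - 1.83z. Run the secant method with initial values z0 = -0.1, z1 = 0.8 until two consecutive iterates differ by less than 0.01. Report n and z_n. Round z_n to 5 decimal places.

n = 4, z_n = 0.37542

h(-0.1) = 1.2881709, h(0.8) = -1.0146710
z2 = 0.8000000 − (-1.0146710)·(0.9000000)/(-2.3028420) = 0.4034448;  |Δ| = 0.3965552
h(0.4034448) = -0.0702891
z3 = 0.4034448 − (-0.0702891)·(-0.3965552)/(0.9443819) = 0.3739297;  |Δ| = 0.0295151
h(0.3739297) = 0.0037339
z4 = 0.3739297 − 0.0037339·(-0.0295151)/(0.0740230) = 0.3754185;  |Δ| = 0.0014888
|z4 − z3| = 0.0014888 < 0.01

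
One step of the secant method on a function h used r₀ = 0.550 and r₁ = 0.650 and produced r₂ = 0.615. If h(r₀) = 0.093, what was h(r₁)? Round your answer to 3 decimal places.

-0.050

The secant line through (0.550, 0.093) and (0.650, h(r₁)) crosses zero at r₂ = 0.615.
So (0.550, 0.093), (0.650, h(r₁)), (0.615, 0) are collinear:
h(r₁) = 0.093 · (0.650 − 0.615) / (0.550 − 0.615) = 0.093 · (0.03500)/(-0.06500) = -0.05008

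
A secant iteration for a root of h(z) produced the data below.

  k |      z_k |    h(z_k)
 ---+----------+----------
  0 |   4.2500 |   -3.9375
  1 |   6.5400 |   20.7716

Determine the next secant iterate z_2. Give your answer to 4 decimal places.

z_2 = 6.5400 − 20.7716·(6.5400 − 4.2500) / (20.7716 − (-3.9375))
   = 6.5400 − (47.566964)/(24.709100) = 4.614921

4.6149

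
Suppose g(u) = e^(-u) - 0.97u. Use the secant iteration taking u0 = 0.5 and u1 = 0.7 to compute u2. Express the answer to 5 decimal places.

0.57997

g(0.5) = 0.1215307, g(0.7) = -0.1824147
u2 = 0.7000000 − (-0.1824147)·(0.7000000 − 0.5000000) / (-0.1824147 − 0.1215307) = 0.7000000 − (-0.0364829)/(-0.3039454) = 0.5799688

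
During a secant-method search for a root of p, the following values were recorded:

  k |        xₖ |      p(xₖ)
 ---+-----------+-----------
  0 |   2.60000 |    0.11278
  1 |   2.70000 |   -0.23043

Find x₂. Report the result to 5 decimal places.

2.63286

x₂ = 2.70000 − (-0.23043)·(2.70000 − 2.60000) / (-0.23043 − 0.11278)
   = 2.70000 − (-0.0230430)/(-0.3432100) = 2.6328603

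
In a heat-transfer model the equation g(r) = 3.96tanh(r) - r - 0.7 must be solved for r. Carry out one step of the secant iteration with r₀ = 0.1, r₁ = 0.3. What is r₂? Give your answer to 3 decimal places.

g(0.1) = -0.40531, g(0.3) = 0.15360
r₂ = 0.30000 − 0.15360·(0.30000 − 0.10000) / (0.15360 − (-0.40531)) = 0.30000 − (0.03072)/(0.55891) = 0.24504

0.245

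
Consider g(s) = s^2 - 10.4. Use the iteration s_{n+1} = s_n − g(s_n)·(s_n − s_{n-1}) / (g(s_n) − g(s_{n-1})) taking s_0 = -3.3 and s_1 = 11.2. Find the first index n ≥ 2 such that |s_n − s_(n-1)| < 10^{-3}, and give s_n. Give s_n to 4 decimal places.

g(-3.3) = 0.490000, g(11.2) = 115.040000
s_2 = 11.200000 − 115.040000·(14.500000)/(114.550000) = -3.362025;  |Δ| = 14.562025
g(-3.362025) = 0.903214
s_3 = -3.362025 − 0.903214·(-14.562025)/(-114.136786) = -3.477261;  |Δ| = 0.115236
g(-3.477261) = 1.691344
s_4 = -3.477261 − 1.691344·(-0.115236)/(0.788130) = -3.229963;  |Δ| = 0.247298
g(-3.229963) = 0.032659
s_5 = -3.229963 − 0.032659·(0.247298)/(-1.658685) = -3.225093;  |Δ| = 0.004869
g(-3.225093) = 0.001228
s_6 = -3.225093 − 0.001228·(0.004869)/(-0.031431) = -3.224903;  |Δ| = 0.000190
|s_6 − s_5| = 0.000190 < 10^{-3}

n = 6, s_n = -3.2249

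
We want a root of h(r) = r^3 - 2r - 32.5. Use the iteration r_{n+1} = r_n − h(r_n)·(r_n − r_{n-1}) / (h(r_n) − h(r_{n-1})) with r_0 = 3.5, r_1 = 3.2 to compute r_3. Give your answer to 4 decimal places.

3.4003

h(3.5) = 3.375000, h(3.2) = -6.132000
r_2 = 3.200000 − (-6.132000)·(3.200000 − 3.500000) / (-6.132000 − 3.375000) = 3.200000 − (1.839600)/(-9.507000) = 3.393500
h(3.393500) = -0.208005
r_3 = 3.393500 − (-0.208005)·(3.393500 − 3.200000) / (-0.208005 − (-6.132000)) = 3.393500 − (-0.040249)/(5.923995) = 3.400294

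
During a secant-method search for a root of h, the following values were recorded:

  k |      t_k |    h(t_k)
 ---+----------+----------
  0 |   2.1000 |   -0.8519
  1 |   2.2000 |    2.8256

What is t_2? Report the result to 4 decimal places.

t_2 = 2.2000 − 2.8256·(2.2000 − 2.1000) / (2.8256 − (-0.8519))
   = 2.2000 − (0.282560)/(3.677500) = 2.123165

2.1232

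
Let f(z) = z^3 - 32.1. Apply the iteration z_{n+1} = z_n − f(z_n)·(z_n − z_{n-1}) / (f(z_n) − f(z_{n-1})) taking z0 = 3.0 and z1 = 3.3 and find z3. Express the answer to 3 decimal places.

3.178

f(3.0) = -5.10000, f(3.3) = 3.83700
z2 = 3.30000 − 3.83700·(3.30000 − 3.00000) / (3.83700 − (-5.10000)) = 3.30000 − (1.15110)/(8.93700) = 3.17120
f(3.17120) = -0.20885
z3 = 3.17120 − (-0.20885)·(3.17120 − 3.30000) / (-0.20885 − 3.83700) = 3.17120 − (0.02690)/(-4.04585) = 3.17785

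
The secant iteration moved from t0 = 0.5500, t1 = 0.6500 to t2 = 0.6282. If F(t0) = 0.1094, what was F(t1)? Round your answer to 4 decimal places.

-0.0305

The secant line through (0.5500, 0.1094) and (0.6500, F(t1)) crosses zero at t2 = 0.6282.
So (0.5500, 0.1094), (0.6500, F(t1)), (0.6282, 0) are collinear:
F(t1) = 0.1094 · (0.6500 − 0.6282) / (0.5500 − 0.6282) = 0.1094 · (0.021800)/(-0.078200) = -0.030498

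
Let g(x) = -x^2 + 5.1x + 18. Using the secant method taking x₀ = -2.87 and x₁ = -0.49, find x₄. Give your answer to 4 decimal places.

-2.3997

g(-2.87) = -4.873900, g(-0.49) = 15.260900
x₂ = -0.490000 − 15.260900·(-0.490000 − (-2.870000)) / (15.260900 − (-4.873900)) = -0.490000 − (36.320942)/(20.134800) = -2.293889
g(-2.293889) = 1.039240
x₃ = -2.293889 − 1.039240·(-2.293889 − (-0.490000)) / (1.039240 − 15.260900) = -2.293889 − (-1.874674)/(-14.221660) = -2.425707
g(-2.425707) = -0.255162
x₄ = -2.425707 − (-0.255162)·(-2.425707 − (-2.293889)) / (-0.255162 − 1.039240) = -2.425707 − (0.033635)/(-1.294402) = -2.399722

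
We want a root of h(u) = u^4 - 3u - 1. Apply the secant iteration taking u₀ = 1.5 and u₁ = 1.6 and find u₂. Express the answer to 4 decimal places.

h(1.5) = -0.437500, h(1.6) = 0.753600
u₂ = 1.600000 − 0.753600·(1.600000 − 1.500000) / (0.753600 − (-0.437500)) = 1.600000 − (0.075360)/(1.191100) = 1.536731

1.5367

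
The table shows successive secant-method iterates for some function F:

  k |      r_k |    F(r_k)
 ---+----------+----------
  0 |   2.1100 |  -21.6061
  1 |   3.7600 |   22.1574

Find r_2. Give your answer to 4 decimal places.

r_2 = 3.7600 − 22.1574·(3.7600 − 2.1100) / (22.1574 − (-21.6061))
   = 3.7600 − (36.559710)/(43.763500) = 2.924607

2.9246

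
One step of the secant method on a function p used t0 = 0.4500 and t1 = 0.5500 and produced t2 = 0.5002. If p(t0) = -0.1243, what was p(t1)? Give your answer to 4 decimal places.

The secant line through (0.4500, -0.1243) and (0.5500, p(t1)) crosses zero at t2 = 0.5002.
So (0.4500, -0.1243), (0.5500, p(t1)), (0.5002, 0) are collinear:
p(t1) = -0.1243 · (0.5500 − 0.5002) / (0.4500 − 0.5002) = -0.1243 · (0.049800)/(-0.050200) = 0.123310

0.1233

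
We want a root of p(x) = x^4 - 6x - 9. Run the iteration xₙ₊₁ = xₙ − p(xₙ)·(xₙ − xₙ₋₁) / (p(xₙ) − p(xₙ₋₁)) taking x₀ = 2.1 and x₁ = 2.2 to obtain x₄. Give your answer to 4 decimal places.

p(2.1) = -2.151900, p(2.2) = 1.225600
x₂ = 2.200000 − 1.225600·(2.200000 − 2.100000) / (1.225600 − (-2.151900)) = 2.200000 − (0.122560)/(3.377500) = 2.163713
p(2.163713) = -0.064401
x₃ = 2.163713 − (-0.064401)·(2.163713 − 2.200000) / (-0.064401 − 1.225600) = 2.163713 − (0.002337)/(-1.290001) = 2.165524
p(2.165524) = -0.001775
x₄ = 2.165524 − (-0.001775)·(2.165524 − 2.163713) / (-0.001775 − (-0.064401)) = 2.165524 − (-0.000003)/(0.062626) = 2.165576

2.1656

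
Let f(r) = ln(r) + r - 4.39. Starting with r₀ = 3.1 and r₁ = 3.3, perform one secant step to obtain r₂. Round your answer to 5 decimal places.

f(3.1) = -0.1585979, f(3.3) = 0.1039225
r₂ = 3.3000000 − 0.1039225·(3.3000000 − 3.1000000) / (0.1039225 − (-0.1585979)) = 3.3000000 − (0.0207845)/(0.2625204) = 3.2208271

3.22083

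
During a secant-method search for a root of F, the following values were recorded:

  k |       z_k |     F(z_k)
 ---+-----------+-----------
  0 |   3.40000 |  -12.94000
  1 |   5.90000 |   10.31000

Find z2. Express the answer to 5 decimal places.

z2 = 5.90000 − 10.31000·(5.90000 − 3.40000) / (10.31000 − (-12.94000))
   = 5.90000 − (25.7750000)/(23.2500000) = 4.7913978

4.79140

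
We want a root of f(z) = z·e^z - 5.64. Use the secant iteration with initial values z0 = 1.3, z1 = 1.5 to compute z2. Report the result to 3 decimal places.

f(1.3) = -0.86991, f(1.5) = 1.08253
z2 = 1.50000 − 1.08253·(1.50000 − 1.30000) / (1.08253 − (-0.86991)) = 1.50000 − (0.21651)/(1.95245) = 1.38911

1.389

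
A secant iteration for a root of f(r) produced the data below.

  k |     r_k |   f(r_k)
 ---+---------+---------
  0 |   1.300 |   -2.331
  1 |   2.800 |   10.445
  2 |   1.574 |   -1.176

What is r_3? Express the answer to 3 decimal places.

r_3 = 1.574 − (-1.176)·(1.574 − 2.800) / (-1.176 − 10.445)
   = 1.574 − (1.44178)/(-11.62100) = 1.69807

1.698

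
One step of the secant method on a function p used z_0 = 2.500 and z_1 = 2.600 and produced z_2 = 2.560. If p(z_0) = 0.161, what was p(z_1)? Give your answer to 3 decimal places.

The secant line through (2.500, 0.161) and (2.600, p(z_1)) crosses zero at z_2 = 2.560.
So (2.500, 0.161), (2.600, p(z_1)), (2.560, 0) are collinear:
p(z_1) = 0.161 · (2.600 − 2.560) / (2.500 − 2.560) = 0.161 · (0.04000)/(-0.06000) = -0.10733

-0.107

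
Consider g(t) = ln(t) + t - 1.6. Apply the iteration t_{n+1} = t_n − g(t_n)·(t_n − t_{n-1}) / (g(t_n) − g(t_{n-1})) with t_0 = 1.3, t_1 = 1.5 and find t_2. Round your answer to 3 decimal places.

g(1.3) = -0.03764, g(1.5) = 0.30547
t_2 = 1.50000 − 0.30547·(1.50000 − 1.30000) / (0.30547 − (-0.03764)) = 1.50000 − (0.06109)/(0.34310) = 1.32194

1.322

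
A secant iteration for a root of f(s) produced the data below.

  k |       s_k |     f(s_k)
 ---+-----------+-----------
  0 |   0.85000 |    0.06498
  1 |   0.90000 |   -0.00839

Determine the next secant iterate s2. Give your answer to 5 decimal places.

s2 = 0.90000 − (-0.00839)·(0.90000 − 0.85000) / (-0.00839 − 0.06498)
   = 0.90000 − (-0.0004195)/(-0.0733700) = 0.8942824

0.89428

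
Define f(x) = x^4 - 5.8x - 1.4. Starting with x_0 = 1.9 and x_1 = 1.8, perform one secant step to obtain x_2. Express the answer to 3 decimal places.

f(1.9) = 0.61210, f(1.8) = -1.34240
x_2 = 1.80000 − (-1.34240)·(1.80000 − 1.90000) / (-1.34240 − 0.61210) = 1.80000 − (0.13424)/(-1.95450) = 1.86868

1.869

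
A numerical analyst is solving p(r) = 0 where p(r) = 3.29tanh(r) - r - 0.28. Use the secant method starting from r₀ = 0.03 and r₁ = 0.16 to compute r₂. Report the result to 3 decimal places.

p(0.03) = -0.21133, p(0.16) = 0.08195
r₂ = 0.16000 − 0.08195·(0.16000 − 0.03000) / (0.08195 − (-0.21133)) = 0.16000 − (0.01065)/(0.29328) = 0.12367

0.124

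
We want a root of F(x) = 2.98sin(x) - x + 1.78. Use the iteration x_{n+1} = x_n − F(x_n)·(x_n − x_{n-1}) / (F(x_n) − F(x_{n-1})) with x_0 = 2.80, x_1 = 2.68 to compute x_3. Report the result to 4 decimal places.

F(2.80) = -0.021735, F(2.68) = 0.427216
x_2 = 2.680000 − 0.427216·(2.680000 − 2.800000) / (0.427216 − (-0.021735)) = 2.680000 − (-0.051266)/(0.448952) = 2.794190
F(2.794190) = 0.000370
x_3 = 2.794190 − 0.000370·(2.794190 − 2.680000) / (0.000370 − 0.427216) = 2.794190 − (0.000042)/(-0.426847) = 2.794289

2.7943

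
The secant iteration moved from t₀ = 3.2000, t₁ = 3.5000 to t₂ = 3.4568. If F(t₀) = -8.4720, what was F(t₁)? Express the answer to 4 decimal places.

The secant line through (3.2000, -8.4720) and (3.5000, F(t₁)) crosses zero at t₂ = 3.4568.
So (3.2000, -8.4720), (3.5000, F(t₁)), (3.4568, 0) are collinear:
F(t₁) = -8.4720 · (3.5000 − 3.4568) / (3.2000 − 3.4568) = -8.4720 · (0.043200)/(-0.256800) = 1.425196

1.4252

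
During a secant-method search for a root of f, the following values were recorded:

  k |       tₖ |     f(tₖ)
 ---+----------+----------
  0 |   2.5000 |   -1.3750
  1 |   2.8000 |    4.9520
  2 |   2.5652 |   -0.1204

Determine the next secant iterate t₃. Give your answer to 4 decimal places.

t₃ = 2.5652 − (-0.1204)·(2.5652 − 2.8000) / (-0.1204 − 4.9520)
   = 2.5652 − (0.028270)/(-5.072400) = 2.570773

2.5708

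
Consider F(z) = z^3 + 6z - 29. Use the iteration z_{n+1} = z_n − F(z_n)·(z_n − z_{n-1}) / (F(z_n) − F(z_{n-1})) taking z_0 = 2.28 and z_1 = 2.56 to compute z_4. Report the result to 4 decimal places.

2.4330

F(2.28) = -3.467648, F(2.56) = 3.137216
z_2 = 2.560000 − 3.137216·(2.560000 − 2.280000) / (3.137216 − (-3.467648)) = 2.560000 − (0.878420)/(6.604864) = 2.427004
F(2.427004) = -0.142077
z_3 = 2.427004 − (-0.142077)·(2.427004 − 2.560000) / (-0.142077 − 3.137216) = 2.427004 − (0.018896)/(-3.279293) = 2.432766
F(2.432766) = -0.005440
z_4 = 2.432766 − (-0.005440)·(2.432766 − 2.427004) / (-0.005440 − (-0.142077)) = 2.432766 − (-0.000031)/(0.136637) = 2.432996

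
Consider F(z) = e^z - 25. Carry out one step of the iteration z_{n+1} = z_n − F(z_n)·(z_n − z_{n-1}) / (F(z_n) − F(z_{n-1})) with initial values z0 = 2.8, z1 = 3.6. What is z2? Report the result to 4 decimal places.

F(2.8) = -8.555353, F(3.6) = 11.598234
z2 = 3.600000 − 11.598234·(3.600000 − 2.800000) / (11.598234 − (-8.555353)) = 3.600000 − (9.278588)/(20.153588) = 3.139606

3.1396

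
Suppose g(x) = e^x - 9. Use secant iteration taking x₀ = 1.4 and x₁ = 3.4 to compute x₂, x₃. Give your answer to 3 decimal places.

g(1.4) = -4.94480, g(3.4) = 20.96410
x₂ = 3.40000 − 20.96410·(3.40000 − 1.40000) / (20.96410 − (-4.94480)) = 3.40000 − (41.92820)/(25.90890) = 1.78171
g(1.78171) = -3.06001
x₃ = 1.78171 − (-3.06001)·(1.78171 − 3.40000) / (-3.06001 − 20.96410) = 1.78171 − (4.95200)/(-24.02411) = 1.98783

1.782, 1.988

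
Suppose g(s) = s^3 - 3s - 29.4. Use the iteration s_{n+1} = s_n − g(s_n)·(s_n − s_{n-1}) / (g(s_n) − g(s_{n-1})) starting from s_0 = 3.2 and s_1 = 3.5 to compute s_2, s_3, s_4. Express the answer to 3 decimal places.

3.403, 3.409, 3.409

g(3.2) = -6.23200, g(3.5) = 2.97500
s_2 = 3.50000 − 2.97500·(3.50000 − 3.20000) / (2.97500 − (-6.23200)) = 3.50000 − (0.89250)/(9.20700) = 3.40306
g(3.40306) = -0.19887
s_3 = 3.40306 − (-0.19887)·(3.40306 − 3.50000) / (-0.19887 − 2.97500) = 3.40306 − (0.01928)/(-3.17387) = 3.40914
g(3.40914) = -0.00569
s_4 = 3.40914 − (-0.00569)·(3.40914 − 3.40306) / (-0.00569 − (-0.19887)) = 3.40914 − (-0.00003)/(0.19318) = 3.40932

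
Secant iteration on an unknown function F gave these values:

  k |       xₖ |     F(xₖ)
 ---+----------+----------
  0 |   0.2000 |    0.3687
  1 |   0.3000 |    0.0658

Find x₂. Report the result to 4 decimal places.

x₂ = 0.3000 − 0.0658·(0.3000 − 0.2000) / (0.0658 − 0.3687)
   = 0.3000 − (0.006580)/(-0.302900) = 0.321723

0.3217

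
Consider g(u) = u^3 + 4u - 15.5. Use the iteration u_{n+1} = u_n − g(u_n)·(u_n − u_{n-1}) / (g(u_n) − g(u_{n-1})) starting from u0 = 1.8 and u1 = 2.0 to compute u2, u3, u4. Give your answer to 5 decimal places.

g(1.8) = -2.4680000, g(2.0) = 0.5000000
u2 = 2.0000000 − 0.5000000·(2.0000000 − 1.8000000) / (0.5000000 − (-2.4680000)) = 2.0000000 − (0.1000000)/(2.9680000) = 1.9663073
g(1.9663073) = -0.0323106
u3 = 1.9663073 − (-0.0323106)·(1.9663073 − 2.0000000) / (-0.0323106 − 0.5000000) = 1.9663073 − (0.0010886)/(-0.5323106) = 1.9683524
g(1.9683524) = -0.0003841
u4 = 1.9683524 − (-0.0003841)·(1.9683524 − 1.9663073) / (-0.0003841 − (-0.0323106)) = 1.9683524 − (-0.0000008)/(0.0319265) = 1.9683770

1.96631, 1.96835, 1.96838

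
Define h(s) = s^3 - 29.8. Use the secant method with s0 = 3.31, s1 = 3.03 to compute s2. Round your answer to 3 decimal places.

h(3.31) = 6.46469, h(3.03) = -1.98187
s2 = 3.03000 − (-1.98187)·(3.03000 − 3.31000) / (-1.98187 − 6.46469) = 3.03000 − (0.55492)/(-8.44656) = 3.09570

3.096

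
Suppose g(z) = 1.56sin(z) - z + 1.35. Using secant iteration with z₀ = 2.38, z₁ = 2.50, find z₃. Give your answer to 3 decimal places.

g(2.38) = 0.04652, g(2.50) = -0.21638
z₂ = 2.50000 − (-0.21638)·(2.50000 − 2.38000) / (-0.21638 − 0.04652) = 2.50000 − (-0.02597)/(-0.26290) = 2.40123
g(2.40123) = 0.00107
z₃ = 2.40123 − 0.00107·(2.40123 − 2.50000) / (0.00107 − (-0.21638)) = 2.40123 − (-0.00011)/(0.21745) = 2.40172

2.402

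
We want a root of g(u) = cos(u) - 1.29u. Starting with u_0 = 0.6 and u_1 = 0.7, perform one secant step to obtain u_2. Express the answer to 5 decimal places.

0.62709

g(0.6) = 0.0513356, g(0.7) = -0.1381578
u_2 = 0.7000000 − (-0.1381578)·(0.7000000 − 0.6000000) / (-0.1381578 − 0.0513356) = 0.7000000 − (-0.0138158)/(-0.1894934) = 0.6270910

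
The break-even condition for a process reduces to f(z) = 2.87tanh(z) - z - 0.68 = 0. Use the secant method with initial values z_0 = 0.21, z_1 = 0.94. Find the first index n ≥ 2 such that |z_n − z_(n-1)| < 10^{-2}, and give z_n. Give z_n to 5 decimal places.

f(0.21) = -0.2960061, f(0.94) = 0.4900879
z_2 = 0.9400000 − 0.4900879·(0.7300000)/(0.7860940) = 0.4848838;  |Δ| = 0.4551162
f(0.4848838) = 0.1270362
z_3 = 0.4848838 − 0.1270362·(-0.4551162)/(-0.3630517) = 0.3256331;  |Δ| = 0.1592507
f(0.3256331) = -0.1027555
z_4 = 0.3256331 − (-0.1027555)·(-0.1592507)/(-0.2297917) = 0.3968449;  |Δ| = 0.0712118
f(0.3968449) = 0.0058515
z_5 = 0.3968449 − 0.0058515·(0.0712118)/(0.1086070) = 0.3930082;  |Δ| = 0.0038367
|z_5 − z_4| = 0.0038367 < 10^{-2}

n = 5, z_n = 0.39301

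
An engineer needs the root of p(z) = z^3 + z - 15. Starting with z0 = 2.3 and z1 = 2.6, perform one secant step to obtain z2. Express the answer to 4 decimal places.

2.3280

p(2.3) = -0.533000, p(2.6) = 5.176000
z2 = 2.600000 − 5.176000·(2.600000 − 2.300000) / (5.176000 − (-0.533000)) = 2.600000 − (1.552800)/(5.709000) = 2.328008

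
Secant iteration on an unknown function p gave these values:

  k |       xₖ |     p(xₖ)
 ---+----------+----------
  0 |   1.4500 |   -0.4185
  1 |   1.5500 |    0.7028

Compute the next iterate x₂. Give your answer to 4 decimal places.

x₂ = 1.5500 − 0.7028·(1.5500 − 1.4500) / (0.7028 − (-0.4185))
   = 1.5500 − (0.070280)/(1.121300) = 1.487323

1.4873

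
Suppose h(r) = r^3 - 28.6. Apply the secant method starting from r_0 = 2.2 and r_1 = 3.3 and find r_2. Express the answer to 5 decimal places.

h(2.2) = -17.9520000, h(3.3) = 7.3370000
r_2 = 3.3000000 − 7.3370000·(3.3000000 − 2.2000000) / (7.3370000 − (-17.9520000)) = 3.3000000 − (8.0707000)/(25.2890000) = 2.9808612

2.98086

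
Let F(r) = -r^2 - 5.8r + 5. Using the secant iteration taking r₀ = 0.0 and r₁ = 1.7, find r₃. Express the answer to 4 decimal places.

F(0.0) = 5.000000, F(1.7) = -7.750000
r₂ = 1.700000 − (-7.750000)·(1.700000 − 0.000000) / (-7.750000 − 5.000000) = 1.700000 − (-13.175000)/(-12.750000) = 0.666667
F(0.666667) = 0.688889
r₃ = 0.666667 − 0.688889·(0.666667 − 1.700000) / (0.688889 − (-7.750000)) = 0.666667 − (-0.711852)/(8.438889) = 0.751020

0.7510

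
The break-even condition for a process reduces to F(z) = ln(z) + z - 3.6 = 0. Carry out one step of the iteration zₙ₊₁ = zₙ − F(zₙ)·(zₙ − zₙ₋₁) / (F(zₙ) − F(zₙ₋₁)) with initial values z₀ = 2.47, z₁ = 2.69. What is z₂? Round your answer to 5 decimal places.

2.63269

F(2.47) = -0.2257818, F(2.69) = 0.0795412
z₂ = 2.6900000 − 0.0795412·(2.6900000 − 2.4700000) / (0.0795412 − (-0.2257818)) = 2.6900000 − (0.0174991)/(0.3053230) = 2.6326867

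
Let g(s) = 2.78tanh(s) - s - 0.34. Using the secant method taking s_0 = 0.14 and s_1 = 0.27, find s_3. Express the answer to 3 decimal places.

g(0.14) = -0.09332, g(0.27) = 0.12288
s_2 = 0.27000 − 0.12288·(0.27000 − 0.14000) / (0.12288 − (-0.09332)) = 0.27000 − (0.01597)/(0.21620) = 0.19611
g(0.19611) = 0.00220
s_3 = 0.19611 − 0.00220·(0.19611 − 0.27000) / (0.00220 − 0.12288) = 0.19611 − (-0.00016)/(-0.12068) = 0.19477

0.195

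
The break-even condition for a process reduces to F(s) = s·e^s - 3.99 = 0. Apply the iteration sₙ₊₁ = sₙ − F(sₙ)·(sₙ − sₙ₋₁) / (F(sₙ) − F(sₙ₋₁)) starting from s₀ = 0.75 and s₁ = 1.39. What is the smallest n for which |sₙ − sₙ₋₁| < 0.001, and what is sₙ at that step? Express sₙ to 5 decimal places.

n = 5, sₙ = 1.20080

F(0.75) = -2.4022500, F(1.39) = 1.5906416
s₂ = 1.3900000 − 1.5906416·(0.6400000)/(3.9928916) = 1.1350443;  |Δ| = 0.2549557
F(1.1350443) = -0.4585240
s₃ = 1.1350443 − (-0.4585240)·(-0.2549557)/(-2.0491656) = 1.1920935;  |Δ| = 0.0570492
F(1.1920935) = -0.0632799
s₄ = 1.1920935 − (-0.0632799)·(0.0570492)/(0.3952441) = 1.2012273;  |Δ| = 0.0091338
F(1.2012273) = 0.0031126
s₅ = 1.2012273 − 0.0031126·(0.0091338)/(0.0663925) = 1.2007991;  |Δ| = 0.0004282
|s₅ − s₄| = 0.0004282 < 0.001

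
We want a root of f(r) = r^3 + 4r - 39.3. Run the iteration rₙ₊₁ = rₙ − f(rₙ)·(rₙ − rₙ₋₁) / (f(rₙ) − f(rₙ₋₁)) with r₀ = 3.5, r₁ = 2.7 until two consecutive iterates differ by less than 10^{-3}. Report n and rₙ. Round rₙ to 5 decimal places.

n = 5, rₙ = 3.00965

f(3.5) = 17.5750000, f(2.7) = -8.8170000
r₂ = 2.7000000 − (-8.8170000)·(-0.8000000)/(-26.3920000) = 2.9672628;  |Δ| = 0.2672628
f(2.9672628) = -1.3052426
r₃ = 2.9672628 − (-1.3052426)·(0.2672628)/(7.5117574) = 3.0137024;  |Δ| = 0.0464396
f(3.0137024) = 0.1264661
r₄ = 3.0137024 − 0.1264661·(0.0464396)/(1.4317086) = 3.0096003;  |Δ| = 0.0041021
f(3.0096003) = -0.0015614
r₅ = 3.0096003 − (-0.0015614)·(-0.0041021)/(-0.1280275) = 3.0096503;  |Δ| = 0.0000500
|r₅ − r₄| = 0.0000500 < 10^{-3}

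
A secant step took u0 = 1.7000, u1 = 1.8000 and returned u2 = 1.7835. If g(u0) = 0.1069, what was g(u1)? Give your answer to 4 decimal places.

-0.0211

The secant line through (1.7000, 0.1069) and (1.8000, g(u1)) crosses zero at u2 = 1.7835.
So (1.7000, 0.1069), (1.8000, g(u1)), (1.7835, 0) are collinear:
g(u1) = 0.1069 · (1.8000 − 1.7835) / (1.7000 − 1.7835) = 0.1069 · (0.016500)/(-0.083500) = -0.021124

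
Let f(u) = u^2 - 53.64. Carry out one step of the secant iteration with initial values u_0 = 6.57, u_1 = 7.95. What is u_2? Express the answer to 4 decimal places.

7.2914

f(6.57) = -10.475100, f(7.95) = 9.562500
u_2 = 7.950000 − 9.562500·(7.950000 − 6.570000) / (9.562500 − (-10.475100)) = 7.950000 − (13.196250)/(20.037600) = 7.291426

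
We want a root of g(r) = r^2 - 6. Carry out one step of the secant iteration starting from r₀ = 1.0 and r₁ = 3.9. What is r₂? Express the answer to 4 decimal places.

2.0204

g(1.0) = -5.000000, g(3.9) = 9.210000
r₂ = 3.900000 − 9.210000·(3.900000 − 1.000000) / (9.210000 − (-5.000000)) = 3.900000 − (26.709000)/(14.210000) = 2.020408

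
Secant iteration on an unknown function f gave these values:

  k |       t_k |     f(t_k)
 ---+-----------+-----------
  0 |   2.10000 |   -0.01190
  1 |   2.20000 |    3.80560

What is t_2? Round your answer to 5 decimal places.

t_2 = 2.20000 − 3.80560·(2.20000 − 2.10000) / (3.80560 − (-0.01190))
   = 2.20000 − (0.3805600)/(3.8175000) = 2.1003117

2.10031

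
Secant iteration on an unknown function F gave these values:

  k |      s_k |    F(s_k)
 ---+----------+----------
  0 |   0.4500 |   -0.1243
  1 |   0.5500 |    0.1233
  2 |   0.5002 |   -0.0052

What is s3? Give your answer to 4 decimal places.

s3 = 0.5002 − (-0.0052)·(0.5002 − 0.5500) / (-0.0052 − 0.1233)
   = 0.5002 − (0.000259)/(-0.128500) = 0.502215

0.5022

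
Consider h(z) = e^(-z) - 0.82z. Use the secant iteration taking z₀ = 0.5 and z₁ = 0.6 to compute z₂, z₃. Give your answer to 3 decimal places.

h(0.5) = 0.19653, h(0.6) = 0.05681
z₂ = 0.60000 − 0.05681·(0.60000 − 0.50000) / (0.05681 − 0.19653) = 0.60000 − (0.00568)/(-0.13972) = 0.64066
h(0.64066) = 0.00160
z₃ = 0.64066 − 0.00160·(0.64066 − 0.60000) / (0.00160 − 0.05681) = 0.64066 − (0.00007)/(-0.05521) = 0.64184

0.641, 0.642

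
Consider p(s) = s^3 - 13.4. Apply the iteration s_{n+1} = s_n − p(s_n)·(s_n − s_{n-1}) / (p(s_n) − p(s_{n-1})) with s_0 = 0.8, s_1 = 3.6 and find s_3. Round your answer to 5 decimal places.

p(0.8) = -12.8880000, p(3.6) = 33.2560000
s_2 = 3.6000000 − 33.2560000·(3.6000000 − 0.8000000) / (33.2560000 − (-12.8880000)) = 3.6000000 − (93.1168000)/(46.1440000) = 1.5820388
p(1.5820388) = -9.4403990
s_3 = 1.5820388 − (-9.4403990)·(1.5820388 − 3.6000000) / (-9.4403990 − 33.2560000) = 1.5820388 − (19.0503587)/(-42.6963990) = 2.0282207

2.02822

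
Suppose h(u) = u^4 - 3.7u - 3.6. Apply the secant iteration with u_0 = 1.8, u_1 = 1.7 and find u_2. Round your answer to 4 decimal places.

1.7866

h(1.8) = 0.237600, h(1.7) = -1.537900
u_2 = 1.700000 − (-1.537900)·(1.700000 − 1.800000) / (-1.537900 − 0.237600) = 1.700000 − (0.153790)/(-1.775500) = 1.786618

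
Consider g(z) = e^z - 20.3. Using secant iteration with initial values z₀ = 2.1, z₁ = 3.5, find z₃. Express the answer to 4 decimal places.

2.9573

g(2.1) = -12.133830, g(3.5) = 12.815452
z₂ = 3.500000 − 12.815452·(3.500000 − 2.100000) / (12.815452 − (-12.133830)) = 3.500000 − (17.941633)/(24.949282) = 2.780876
g(2.780876) = -4.166856
z₃ = 2.780876 − (-4.166856)·(2.780876 − 3.500000) / (-4.166856 − 12.815452) = 2.780876 − (2.996487)/(-16.982308) = 2.957323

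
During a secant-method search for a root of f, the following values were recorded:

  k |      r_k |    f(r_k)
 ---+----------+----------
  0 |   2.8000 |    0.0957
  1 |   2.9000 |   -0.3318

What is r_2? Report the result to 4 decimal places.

2.8224

r_2 = 2.9000 − (-0.3318)·(2.9000 − 2.8000) / (-0.3318 − 0.0957)
   = 2.9000 − (-0.033180)/(-0.427500) = 2.822386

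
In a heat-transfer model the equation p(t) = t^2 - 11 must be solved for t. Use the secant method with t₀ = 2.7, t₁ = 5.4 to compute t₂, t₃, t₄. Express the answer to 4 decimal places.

p(2.7) = -3.710000, p(5.4) = 18.160000
t₂ = 5.400000 − 18.160000·(5.400000 − 2.700000) / (18.160000 − (-3.710000)) = 5.400000 − (49.032000)/(21.870000) = 3.158025
p(3.158025) = -1.026880
t₃ = 3.158025 − (-1.026880)·(3.158025 − 5.400000) / (-1.026880 − 18.160000) = 3.158025 − (2.302240)/(-19.186880) = 3.278015
p(3.278015) = -0.254618
t₄ = 3.278015 − (-0.254618)·(3.278015 − 3.158025) / (-0.254618 − (-1.026880)) = 3.278015 − (-0.030552)/(0.772262) = 3.317576

3.1580, 3.2780, 3.3176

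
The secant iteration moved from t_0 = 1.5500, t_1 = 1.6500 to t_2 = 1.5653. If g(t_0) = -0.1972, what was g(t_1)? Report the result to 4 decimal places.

1.0917

The secant line through (1.5500, -0.1972) and (1.6500, g(t_1)) crosses zero at t_2 = 1.5653.
So (1.5500, -0.1972), (1.6500, g(t_1)), (1.5653, 0) are collinear:
g(t_1) = -0.1972 · (1.6500 − 1.5653) / (1.5500 − 1.5653) = -0.1972 · (0.084700)/(-0.015300) = 1.091689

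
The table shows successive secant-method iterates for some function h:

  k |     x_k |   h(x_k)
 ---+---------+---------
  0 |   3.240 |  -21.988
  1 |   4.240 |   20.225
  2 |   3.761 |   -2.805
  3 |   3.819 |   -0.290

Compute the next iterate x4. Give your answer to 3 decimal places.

x4 = 3.819 − (-0.290)·(3.819 − 3.761) / (-0.290 − (-2.805))
   = 3.819 − (-0.01682)/(2.51500) = 3.82569

3.826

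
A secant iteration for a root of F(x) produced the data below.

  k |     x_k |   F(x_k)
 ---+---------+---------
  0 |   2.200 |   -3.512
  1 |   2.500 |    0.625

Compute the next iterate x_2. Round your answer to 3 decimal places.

x_2 = 2.500 − 0.625·(2.500 − 2.200) / (0.625 − (-3.512))
   = 2.500 − (0.18750)/(4.13700) = 2.45468

2.455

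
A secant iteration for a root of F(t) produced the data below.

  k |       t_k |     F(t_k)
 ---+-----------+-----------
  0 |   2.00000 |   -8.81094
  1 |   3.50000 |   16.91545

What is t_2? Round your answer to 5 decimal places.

2.51373

t_2 = 3.50000 − 16.91545·(3.50000 − 2.00000) / (16.91545 − (-8.81094))
   = 3.50000 − (25.3731750)/(25.7263900) = 2.5137297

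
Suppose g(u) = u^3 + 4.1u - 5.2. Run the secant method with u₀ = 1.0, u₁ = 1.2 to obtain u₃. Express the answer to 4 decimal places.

1.0139

g(1.0) = -0.100000, g(1.2) = 1.448000
u₂ = 1.200000 − 1.448000·(1.200000 − 1.000000) / (1.448000 − (-0.100000)) = 1.200000 − (0.289600)/(1.548000) = 1.012920
g(1.012920) = -0.007766
u₃ = 1.012920 − (-0.007766)·(1.012920 − 1.200000) / (-0.007766 − 1.448000) = 1.012920 − (0.001453)/(-1.455766) = 1.013918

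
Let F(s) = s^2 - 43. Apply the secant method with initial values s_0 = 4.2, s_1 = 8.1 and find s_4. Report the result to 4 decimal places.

6.5582

F(4.2) = -25.360000, F(8.1) = 22.610000
s_2 = 8.100000 − 22.610000·(8.100000 − 4.200000) / (22.610000 − (-25.360000)) = 8.100000 − (88.179000)/(47.970000) = 6.261789
F(6.261789) = -3.790003
s_3 = 6.261789 − (-3.790003)·(6.261789 − 8.100000) / (-3.790003 − 22.610000) = 6.261789 − (6.966827)/(-26.400003) = 6.525684
F(6.525684) = -0.415454
s_4 = 6.525684 − (-0.415454)·(6.525684 − 6.261789) / (-0.415454 − (-3.790003)) = 6.525684 − (-0.109636)/(3.374549) = 6.558173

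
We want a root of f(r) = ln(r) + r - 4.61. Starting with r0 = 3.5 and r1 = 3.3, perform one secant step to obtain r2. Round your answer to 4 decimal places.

3.3897

f(3.5) = 0.142763, f(3.3) = -0.116078
r2 = 3.300000 − (-0.116078)·(3.300000 − 3.500000) / (-0.116078 − 0.142763) = 3.300000 − (0.023216)/(-0.258841) = 3.389690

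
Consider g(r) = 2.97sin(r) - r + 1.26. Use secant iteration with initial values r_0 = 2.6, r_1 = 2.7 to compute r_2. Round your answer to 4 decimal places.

g(2.6) = 0.191039, g(2.7) = -0.170682
r_2 = 2.700000 − (-0.170682)·(2.700000 − 2.600000) / (-0.170682 − 0.191039) = 2.700000 − (-0.017068)/(-0.361721) = 2.652814

2.6528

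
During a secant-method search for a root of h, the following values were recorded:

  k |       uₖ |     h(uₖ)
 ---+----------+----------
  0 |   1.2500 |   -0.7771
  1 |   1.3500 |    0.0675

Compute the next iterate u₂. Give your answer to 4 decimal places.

u₂ = 1.3500 − 0.0675·(1.3500 − 1.2500) / (0.0675 − (-0.7771))
   = 1.3500 − (0.006750)/(0.844600) = 1.342008

1.3420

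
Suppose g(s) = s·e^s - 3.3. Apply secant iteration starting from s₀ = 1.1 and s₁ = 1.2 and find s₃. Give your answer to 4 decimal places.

1.0993

g(1.1) = 0.004583, g(1.2) = 0.684140
s₂ = 1.200000 − 0.684140·(1.200000 − 1.100000) / (0.684140 − 0.004583) = 1.200000 − (0.068414)/(0.679558) = 1.099326
g(1.099326) = 0.000330
s₃ = 1.099326 − 0.000330·(1.099326 − 1.200000) / (0.000330 − 0.684140) = 1.099326 − (-0.000033)/(-0.683810) = 1.099277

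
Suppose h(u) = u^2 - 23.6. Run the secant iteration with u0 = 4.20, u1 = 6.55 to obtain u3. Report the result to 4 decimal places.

4.8425

h(4.20) = -5.960000, h(6.55) = 19.302500
u2 = 6.550000 − 19.302500·(6.550000 − 4.200000) / (19.302500 − (-5.960000)) = 6.550000 − (45.360875)/(25.262500) = 4.754419
h(4.754419) = -0.995504
u3 = 4.754419 − (-0.995504)·(4.754419 − 6.550000) / (-0.995504 − 19.302500) = 4.754419 − (1.787508)/(-20.298004) = 4.842482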